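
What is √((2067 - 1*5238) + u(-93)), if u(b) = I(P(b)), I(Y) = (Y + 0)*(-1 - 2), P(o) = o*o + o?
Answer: I*√28839 ≈ 169.82*I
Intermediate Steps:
P(o) = o + o² (P(o) = o² + o = o + o²)
I(Y) = -3*Y (I(Y) = Y*(-3) = -3*Y)
u(b) = -3*b*(1 + b)
√((2067 - 1*5238) + u(-93)) = √((2067 - 1*5238) - 3*(-93)*(1 - 93)) = √((2067 - 5238) - 3*(-93)*(-92)) = √(-3171 - 25668) = √(-28839) = I*√28839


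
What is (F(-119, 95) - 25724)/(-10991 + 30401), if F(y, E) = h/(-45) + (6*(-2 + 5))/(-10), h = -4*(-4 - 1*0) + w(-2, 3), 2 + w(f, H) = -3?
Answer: -578836/436725 ≈ -1.3254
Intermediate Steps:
w(f, H) = -5 (w(f, H) = -2 - 3 = -5)
h = 11 (h = -4*(-4 - 1*0) - 5 = -4*(-4 + 0) - 5 = -4*(-4) - 5 = 16 - 5 = 11)
F(y, E) = -92/45 (F(y, E) = 11/(-45) + (6*(-2 + 5))/(-10) = 11*(-1/45) + (6*3)*(-1/10) = -11/45 + 18*(-1/10) = -11/45 - 9/5 = -92/45)
(F(-119, 95) - 25724)/(-10991 + 30401) = (-92/45 - 25724)/(-10991 + 30401) = -1157672/45/19410 = -1157672/45*1/19410 = -578836/436725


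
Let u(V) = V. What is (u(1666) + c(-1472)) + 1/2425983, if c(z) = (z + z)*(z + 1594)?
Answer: -867293774465/2425983 ≈ -3.5750e+5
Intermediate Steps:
c(z) = 2*z*(1594 + z) (c(z) = (2*z)*(1594 + z) = 2*z*(1594 + z))
(u(1666) + c(-1472)) + 1/2425983 = (1666 + 2*(-1472)*(1594 - 1472)) + 1/2425983 = (1666 + 2*(-1472)*122) + 1/2425983 = (1666 - 359168) + 1/2425983 = -357502 + 1/2425983 = -867293774465/2425983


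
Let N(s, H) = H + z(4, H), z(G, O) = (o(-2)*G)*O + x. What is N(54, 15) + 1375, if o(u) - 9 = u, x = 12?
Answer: 1822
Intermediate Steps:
o(u) = 9 + u
z(G, O) = 12 + 7*G*O (z(G, O) = ((9 - 2)*G)*O + 12 = (7*G)*O + 12 = 7*G*O + 12 = 12 + 7*G*O)
N(s, H) = 12 + 29*H (N(s, H) = H + (12 + 7*4*H) = H + (12 + 28*H) = 12 + 29*H)
N(54, 15) + 1375 = (12 + 29*15) + 1375 = (12 + 435) + 1375 = 447 + 1375 = 1822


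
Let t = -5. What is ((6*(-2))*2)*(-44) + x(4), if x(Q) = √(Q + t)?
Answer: 1056 + I ≈ 1056.0 + 1.0*I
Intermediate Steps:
x(Q) = √(-5 + Q) (x(Q) = √(Q - 5) = √(-5 + Q))
((6*(-2))*2)*(-44) + x(4) = ((6*(-2))*2)*(-44) + √(-5 + 4) = -12*2*(-44) + √(-1) = -24*(-44) + I = 1056 + I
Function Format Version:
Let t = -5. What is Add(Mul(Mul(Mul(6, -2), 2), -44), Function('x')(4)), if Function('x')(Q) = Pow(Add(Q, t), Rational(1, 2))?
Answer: Add(1056, I) ≈ Add(1056.0, Mul(1.0000, I))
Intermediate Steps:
Function('x')(Q) = Pow(Add(-5, Q), Rational(1, 2)) (Function('x')(Q) = Pow(Add(Q, -5), Rational(1, 2)) = Pow(Add(-5, Q), Rational(1, 2)))
Add(Mul(Mul(Mul(6, -2), 2), -44), Function('x')(4)) = Add(Mul(Mul(Mul(6, -2), 2), -44), Pow(Add(-5, 4), Rational(1, 2))) = Add(Mul(Mul(-12, 2), -44), Pow(-1, Rational(1, 2))) = Add(Mul(-24, -44), I) = Add(1056, I)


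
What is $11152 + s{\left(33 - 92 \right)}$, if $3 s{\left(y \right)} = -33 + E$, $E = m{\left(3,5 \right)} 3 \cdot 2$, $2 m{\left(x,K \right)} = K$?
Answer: $11146$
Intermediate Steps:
$m{\left(x,K \right)} = \frac{K}{2}$
$E = 15$ ($E = \frac{1}{2} \cdot 5 \cdot 3 \cdot 2 = \frac{5}{2} \cdot 3 \cdot 2 = \frac{15}{2} \cdot 2 = 15$)
$s{\left(y \right)} = -6$ ($s{\left(y \right)} = \frac{-33 + 15}{3} = \frac{1}{3} \left(-18\right) = -6$)
$11152 + s{\left(33 - 92 \right)} = 11152 - 6 = 11146$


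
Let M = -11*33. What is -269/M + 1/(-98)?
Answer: 25999/35574 ≈ 0.73084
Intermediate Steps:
M = -363
-269/M + 1/(-98) = -269/(-363) + 1/(-98) = -269*(-1/363) + 1*(-1/98) = 269/363 - 1/98 = 25999/35574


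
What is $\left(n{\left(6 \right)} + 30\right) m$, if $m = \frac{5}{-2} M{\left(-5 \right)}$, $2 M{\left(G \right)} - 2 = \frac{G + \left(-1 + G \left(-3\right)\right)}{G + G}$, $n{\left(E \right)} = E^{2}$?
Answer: $- \frac{363}{4} \approx -90.75$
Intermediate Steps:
$M{\left(G \right)} = 1 + \frac{-1 - 2 G}{4 G}$ ($M{\left(G \right)} = 1 + \frac{\left(G + \left(-1 + G \left(-3\right)\right)\right) \frac{1}{G + G}}{2} = 1 + \frac{\left(G - \left(1 + 3 G\right)\right) \frac{1}{2 G}}{2} = 1 + \frac{\left(-1 - 2 G\right) \frac{1}{2 G}}{2} = 1 + \frac{\frac{1}{2} \frac{1}{G} \left(-1 - 2 G\right)}{2} = 1 + \frac{-1 - 2 G}{4 G}$)
$m = - \frac{11}{8}$ ($m = \frac{5}{-2} \frac{-1 + 2 \left(-5\right)}{4 \left(-5\right)} = 5 \left(- \frac{1}{2}\right) \frac{1}{4} \left(- \frac{1}{5}\right) \left(-1 - 10\right) = - \frac{5 \cdot \frac{1}{4} \left(- \frac{1}{5}\right) \left(-11\right)}{2} = \left(- \frac{5}{2}\right) \frac{11}{20} = - \frac{11}{8} \approx -1.375$)
$\left(n{\left(6 \right)} + 30\right) m = \left(6^{2} + 30\right) \left(- \frac{11}{8}\right) = \left(36 + 30\right) \left(- \frac{11}{8}\right) = 66 \left(- \frac{11}{8}\right) = - \frac{363}{4}$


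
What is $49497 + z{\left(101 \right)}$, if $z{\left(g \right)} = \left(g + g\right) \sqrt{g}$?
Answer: $49497 + 202 \sqrt{101} \approx 51527.0$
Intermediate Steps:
$z{\left(g \right)} = 2 g^{\frac{3}{2}}$ ($z{\left(g \right)} = 2 g \sqrt{g} = 2 g^{\frac{3}{2}}$)
$49497 + z{\left(101 \right)} = 49497 + 2 \cdot 101^{\frac{3}{2}} = 49497 + 2 \cdot 101 \sqrt{101} = 49497 + 202 \sqrt{101}$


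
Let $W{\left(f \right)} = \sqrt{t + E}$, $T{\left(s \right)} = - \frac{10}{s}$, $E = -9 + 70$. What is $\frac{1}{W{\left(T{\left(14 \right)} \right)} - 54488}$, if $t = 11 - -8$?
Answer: $- \frac{6811}{371117758} - \frac{\sqrt{5}}{742235516} \approx -1.8356 \cdot 10^{-5}$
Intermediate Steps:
$E = 61$
$t = 19$ ($t = 11 + 8 = 19$)
$W{\left(f \right)} = 4 \sqrt{5}$ ($W{\left(f \right)} = \sqrt{19 + 61} = \sqrt{80} = 4 \sqrt{5}$)
$\frac{1}{W{\left(T{\left(14 \right)} \right)} - 54488} = \frac{1}{4 \sqrt{5} - 54488} = \frac{1}{-54488 + 4 \sqrt{5}}$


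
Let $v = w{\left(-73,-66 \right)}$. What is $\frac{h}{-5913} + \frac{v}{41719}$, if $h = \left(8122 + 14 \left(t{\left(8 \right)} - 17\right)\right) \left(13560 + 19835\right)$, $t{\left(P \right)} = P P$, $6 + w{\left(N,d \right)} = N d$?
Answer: $- \frac{12232320270544}{246684447} \approx -49587.0$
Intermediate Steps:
$w{\left(N,d \right)} = -6 + N d$
$v = 4812$ ($v = -6 - -4818 = -6 + 4818 = 4812$)
$t{\left(P \right)} = P^{2}$
$h = 293208100$ ($h = \left(8122 + 14 \left(8^{2} - 17\right)\right) \left(13560 + 19835\right) = \left(8122 + 14 \left(64 - 17\right)\right) 33395 = \left(8122 + 14 \cdot 47\right) 33395 = \left(8122 + 658\right) 33395 = 8780 \cdot 33395 = 293208100$)
$\frac{h}{-5913} + \frac{v}{41719} = \frac{293208100}{-5913} + \frac{4812}{41719} = 293208100 \left(- \frac{1}{5913}\right) + 4812 \cdot \frac{1}{41719} = - \frac{293208100}{5913} + \frac{4812}{41719} = - \frac{12232320270544}{246684447}$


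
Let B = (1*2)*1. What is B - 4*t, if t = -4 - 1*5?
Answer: 38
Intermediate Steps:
t = -9 (t = -4 - 5 = -9)
B = 2 (B = 2*1 = 2)
B - 4*t = 2 - 4*(-9) = 2 + 36 = 38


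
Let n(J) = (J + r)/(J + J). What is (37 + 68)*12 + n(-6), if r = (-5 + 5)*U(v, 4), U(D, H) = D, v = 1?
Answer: 2521/2 ≈ 1260.5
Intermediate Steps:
r = 0 (r = (-5 + 5)*1 = 0*1 = 0)
n(J) = ½ (n(J) = (J + 0)/(J + J) = J/((2*J)) = J*(1/(2*J)) = ½)
(37 + 68)*12 + n(-6) = (37 + 68)*12 + ½ = 105*12 + ½ = 1260 + ½ = 2521/2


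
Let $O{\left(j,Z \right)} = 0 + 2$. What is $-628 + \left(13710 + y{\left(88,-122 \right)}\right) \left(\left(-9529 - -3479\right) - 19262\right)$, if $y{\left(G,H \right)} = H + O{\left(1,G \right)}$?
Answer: $-343990708$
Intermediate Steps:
$O{\left(j,Z \right)} = 2$
$y{\left(G,H \right)} = 2 + H$ ($y{\left(G,H \right)} = H + 2 = 2 + H$)
$-628 + \left(13710 + y{\left(88,-122 \right)}\right) \left(\left(-9529 - -3479\right) - 19262\right) = -628 + \left(13710 + \left(2 - 122\right)\right) \left(\left(-9529 - -3479\right) - 19262\right) = -628 + \left(13710 - 120\right) \left(\left(-9529 + 3479\right) - 19262\right) = -628 + 13590 \left(-6050 - 19262\right) = -628 + 13590 \left(-25312\right) = -628 - 343990080 = -343990708$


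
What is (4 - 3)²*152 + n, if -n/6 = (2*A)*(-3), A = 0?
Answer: 152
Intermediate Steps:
n = 0 (n = -6*2*0*(-3) = -0*(-3) = -6*0 = 0)
(4 - 3)²*152 + n = (4 - 3)²*152 + 0 = 1²*152 + 0 = 1*152 + 0 = 152 + 0 = 152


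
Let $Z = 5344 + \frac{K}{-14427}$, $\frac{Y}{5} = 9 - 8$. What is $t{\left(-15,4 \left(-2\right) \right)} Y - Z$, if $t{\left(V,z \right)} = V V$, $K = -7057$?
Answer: $- \frac{60874570}{14427} \approx -4219.5$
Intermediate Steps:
$Y = 5$ ($Y = 5 \left(9 - 8\right) = 5 \cdot 1 = 5$)
$t{\left(V,z \right)} = V^{2}$
$Z = \frac{77104945}{14427}$ ($Z = 5344 - \frac{7057}{-14427} = 5344 - - \frac{7057}{14427} = 5344 + \frac{7057}{14427} = \frac{77104945}{14427} \approx 5344.5$)
$t{\left(-15,4 \left(-2\right) \right)} Y - Z = \left(-15\right)^{2} \cdot 5 - \frac{77104945}{14427} = 225 \cdot 5 - \frac{77104945}{14427} = 1125 - \frac{77104945}{14427} = - \frac{60874570}{14427}$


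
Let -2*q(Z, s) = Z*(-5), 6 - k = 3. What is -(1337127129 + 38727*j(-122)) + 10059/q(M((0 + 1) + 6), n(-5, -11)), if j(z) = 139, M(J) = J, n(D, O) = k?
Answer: -6712548036/5 ≈ -1.3425e+9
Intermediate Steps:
k = 3 (k = 6 - 1*3 = 6 - 3 = 3)
n(D, O) = 3
q(Z, s) = 5*Z/2 (q(Z, s) = -Z*(-5)/2 = -(-5)*Z/2 = 5*Z/2)
-(1337127129 + 38727*j(-122)) + 10059/q(M((0 + 1) + 6), n(-5, -11)) = -38727/(1/(34527 + 139)) + 10059/((5*((0 + 1) + 6)/2)) = -38727/(1/34666) + 10059/((5*(1 + 6)/2)) = -38727/1/34666 + 10059/(((5/2)*7)) = -38727*34666 + 10059/(35/2) = -1342510182 + 10059*(2/35) = -1342510182 + 2874/5 = -6712548036/5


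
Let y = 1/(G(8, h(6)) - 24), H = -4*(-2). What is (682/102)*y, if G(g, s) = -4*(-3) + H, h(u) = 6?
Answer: -341/204 ≈ -1.6716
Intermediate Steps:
H = 8
G(g, s) = 20 (G(g, s) = -4*(-3) + 8 = 12 + 8 = 20)
y = -¼ (y = 1/(20 - 24) = 1/(-4) = -¼ ≈ -0.25000)
(682/102)*y = (682/102)*(-¼) = (682*(1/102))*(-¼) = (341/51)*(-¼) = -341/204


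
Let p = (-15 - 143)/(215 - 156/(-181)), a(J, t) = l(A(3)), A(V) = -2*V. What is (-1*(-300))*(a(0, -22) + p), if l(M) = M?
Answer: -78907200/39071 ≈ -2019.6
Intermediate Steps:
a(J, t) = -6 (a(J, t) = -2*3 = -6)
p = -28598/39071 (p = -158/(215 - 156*(-1/181)) = -158/(215 + 156/181) = -158/39071/181 = -158*181/39071 = -28598/39071 ≈ -0.73195)
(-1*(-300))*(a(0, -22) + p) = (-1*(-300))*(-6 - 28598/39071) = 300*(-263024/39071) = -78907200/39071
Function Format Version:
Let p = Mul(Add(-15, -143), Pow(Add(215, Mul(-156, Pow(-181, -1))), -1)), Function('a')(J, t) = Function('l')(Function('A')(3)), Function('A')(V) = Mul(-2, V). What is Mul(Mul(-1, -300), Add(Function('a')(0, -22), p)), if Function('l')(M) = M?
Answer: Rational(-78907200, 39071) ≈ -2019.6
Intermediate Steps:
Function('a')(J, t) = -6 (Function('a')(J, t) = Mul(-2, 3) = -6)
p = Rational(-28598, 39071) (p = Mul(-158, Pow(Add(215, Mul(-156, Rational(-1, 181))), -1)) = Mul(-158, Pow(Add(215, Rational(156, 181)), -1)) = Mul(-158, Pow(Rational(39071, 181), -1)) = Mul(-158, Rational(181, 39071)) = Rational(-28598, 39071) ≈ -0.73195)
Mul(Mul(-1, -300), Add(Function('a')(0, -22), p)) = Mul(Mul(-1, -300), Add(-6, Rational(-28598, 39071))) = Mul(300, Rational(-263024, 39071)) = Rational(-78907200, 39071)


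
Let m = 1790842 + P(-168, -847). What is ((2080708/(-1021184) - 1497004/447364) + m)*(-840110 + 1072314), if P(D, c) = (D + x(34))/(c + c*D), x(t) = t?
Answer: 59980842833943461484800931/144240394656688 ≈ 4.1584e+11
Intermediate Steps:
P(D, c) = (34 + D)/(c + D*c) (P(D, c) = (D + 34)/(c + c*D) = (34 + D)/(c + D*c))
m = 253312809924/141449 (m = 1790842 + (34 - 168)/((-847)*(1 - 168)) = 1790842 - 1/847*(-134)/(-167) = 1790842 - 1/847*(-1/167)*(-134) = 1790842 - 134/141449 = 253312809924/141449 ≈ 1.7908e+6)
((2080708/(-1021184) - 1497004/447364) + m)*(-840110 + 1072314) = ((2080708/(-1021184) - 1497004/447364) + 253312809924/141449)*(-840110 + 1072314) = ((2080708*(-1/1021184) - 1497004*1/447364) + 253312809924/141449)*232204 = ((-520177/255296 - 374251/111841) + 253312809924/141449)*232204 = (-153721899153/28552559936 + 253312809924/141449)*232204 = (7232707444102672312167/4038731050387264)*232204 = 59980842833943461484800931/144240394656688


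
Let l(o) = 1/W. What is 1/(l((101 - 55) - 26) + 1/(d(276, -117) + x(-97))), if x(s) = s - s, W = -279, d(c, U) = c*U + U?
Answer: -1004679/3632 ≈ -276.62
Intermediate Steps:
d(c, U) = U + U*c (d(c, U) = U*c + U = U + U*c)
x(s) = 0
l(o) = -1/279 (l(o) = 1/(-279) = -1/279)
1/(l((101 - 55) - 26) + 1/(d(276, -117) + x(-97))) = 1/(-1/279 + 1/(-117*(1 + 276) + 0)) = 1/(-1/279 + 1/(-117*277 + 0)) = 1/(-1/279 + 1/(-32409 + 0)) = 1/(-1/279 + 1/(-32409)) = 1/(-1/279 - 1/32409) = 1/(-3632/1004679) = -1004679/3632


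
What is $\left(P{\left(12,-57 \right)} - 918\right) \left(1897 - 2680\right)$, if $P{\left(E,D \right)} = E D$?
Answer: $1254366$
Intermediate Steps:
$P{\left(E,D \right)} = D E$
$\left(P{\left(12,-57 \right)} - 918\right) \left(1897 - 2680\right) = \left(\left(-57\right) 12 - 918\right) \left(1897 - 2680\right) = \left(-684 - 918\right) \left(-783\right) = \left(-1602\right) \left(-783\right) = 1254366$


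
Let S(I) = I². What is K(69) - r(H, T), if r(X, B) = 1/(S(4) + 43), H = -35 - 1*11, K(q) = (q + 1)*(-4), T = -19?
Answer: -16521/59 ≈ -280.02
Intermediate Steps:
K(q) = -4 - 4*q (K(q) = (1 + q)*(-4) = -4 - 4*q)
H = -46 (H = -35 - 11 = -46)
r(X, B) = 1/59 (r(X, B) = 1/(4² + 43) = 1/(16 + 43) = 1/59)
K(69) - r(H, T) = (-4 - 4*69) - 1*1/59 = (-4 - 276) - 1/59 = -280 - 1/59 = -16521/59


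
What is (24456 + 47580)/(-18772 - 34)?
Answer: -36018/9403 ≈ -3.8305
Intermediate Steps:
(24456 + 47580)/(-18772 - 34) = 72036/(-18806) = 72036*(-1/18806) = -36018/9403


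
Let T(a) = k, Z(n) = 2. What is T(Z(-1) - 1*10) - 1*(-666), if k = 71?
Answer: 737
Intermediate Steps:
T(a) = 71
T(Z(-1) - 1*10) - 1*(-666) = 71 - 1*(-666) = 71 + 666 = 737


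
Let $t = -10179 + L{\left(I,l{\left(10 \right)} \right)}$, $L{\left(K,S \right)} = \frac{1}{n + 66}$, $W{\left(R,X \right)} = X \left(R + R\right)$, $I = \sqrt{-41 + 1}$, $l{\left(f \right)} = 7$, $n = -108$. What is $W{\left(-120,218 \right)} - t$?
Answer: $- \frac{1769921}{42} \approx -42141.0$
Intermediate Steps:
$I = 2 i \sqrt{10}$ ($I = \sqrt{-40} = 2 i \sqrt{10} \approx 6.3246 i$)
$W{\left(R,X \right)} = 2 R X$ ($W{\left(R,X \right)} = X 2 R = 2 R X$)
$L{\left(K,S \right)} = - \frac{1}{42}$ ($L{\left(K,S \right)} = \frac{1}{-108 + 66} = \frac{1}{-42} = - \frac{1}{42}$)
$t = - \frac{427519}{42}$ ($t = -10179 - \frac{1}{42} = - \frac{427519}{42} \approx -10179.0$)
$W{\left(-120,218 \right)} - t = 2 \left(-120\right) 218 - - \frac{427519}{42} = -52320 + \frac{427519}{42} = - \frac{1769921}{42}$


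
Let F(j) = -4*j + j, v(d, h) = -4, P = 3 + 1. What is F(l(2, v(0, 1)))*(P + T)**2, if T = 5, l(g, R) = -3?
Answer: 729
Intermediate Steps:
P = 4
F(j) = -3*j
F(l(2, v(0, 1)))*(P + T)**2 = (-3*(-3))*(4 + 5)**2 = 9*9**2 = 9*81 = 729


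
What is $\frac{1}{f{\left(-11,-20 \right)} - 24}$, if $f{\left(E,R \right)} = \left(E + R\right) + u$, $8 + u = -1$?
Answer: $- \frac{1}{64} \approx -0.015625$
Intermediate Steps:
$u = -9$ ($u = -8 - 1 = -9$)
$f{\left(E,R \right)} = -9 + E + R$ ($f{\left(E,R \right)} = \left(E + R\right) - 9 = -9 + E + R$)
$\frac{1}{f{\left(-11,-20 \right)} - 24} = \frac{1}{\left(-9 - 11 - 20\right) - 24} = \frac{1}{-40 - 24} = \frac{1}{-64} = - \frac{1}{64}$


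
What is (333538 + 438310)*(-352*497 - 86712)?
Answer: -201958660288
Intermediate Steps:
(333538 + 438310)*(-352*497 - 86712) = 771848*(-174944 - 86712) = 771848*(-261656) = -201958660288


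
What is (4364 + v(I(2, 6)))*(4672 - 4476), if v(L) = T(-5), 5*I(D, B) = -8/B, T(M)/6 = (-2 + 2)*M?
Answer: 855344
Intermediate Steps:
T(M) = 0 (T(M) = 6*((-2 + 2)*M) = 6*(0*M) = 6*0 = 0)
I(D, B) = -8/(5*B) (I(D, B) = (-8/B)/5 = -8/(5*B))
v(L) = 0
(4364 + v(I(2, 6)))*(4672 - 4476) = (4364 + 0)*(4672 - 4476) = 4364*196 = 855344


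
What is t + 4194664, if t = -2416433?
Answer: 1778231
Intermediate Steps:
t + 4194664 = -2416433 + 4194664 = 1778231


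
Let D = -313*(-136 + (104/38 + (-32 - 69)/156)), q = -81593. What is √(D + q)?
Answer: I*√87147905169/1482 ≈ 199.2*I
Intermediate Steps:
D = 124233143/2964 (D = -313*(-136 + (104*(1/38) - 101*1/156)) = -313*(-136 + (52/19 - 101/156)) = -313*(-136 + 6193/2964) = -313*(-396911/2964) = 124233143/2964 ≈ 41914.)
√(D + q) = √(124233143/2964 - 81593) = √(-117608509/2964) = I*√87147905169/1482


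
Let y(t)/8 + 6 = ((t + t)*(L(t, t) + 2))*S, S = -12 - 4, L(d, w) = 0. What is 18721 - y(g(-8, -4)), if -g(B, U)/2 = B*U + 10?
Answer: -24239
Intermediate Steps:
g(B, U) = -20 - 2*B*U (g(B, U) = -2*(B*U + 10) = -2*(10 + B*U) = -20 - 2*B*U)
S = -16
y(t) = -48 - 512*t (y(t) = -48 + 8*(((t + t)*(0 + 2))*(-16)) = -48 + 8*(((2*t)*2)*(-16)) = -48 + 8*((4*t)*(-16)) = -48 + 8*(-64*t) = -48 - 512*t)
18721 - y(g(-8, -4)) = 18721 - (-48 - 512*(-20 - 2*(-8)*(-4))) = 18721 - (-48 - 512*(-20 - 64)) = 18721 - (-48 - 512*(-84)) = 18721 - (-48 + 43008) = 18721 - 1*42960 = 18721 - 42960 = -24239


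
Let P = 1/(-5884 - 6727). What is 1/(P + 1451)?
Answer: 12611/18298560 ≈ 0.00068918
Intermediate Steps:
P = -1/12611 (P = 1/(-12611) = -1/12611 ≈ -7.9296e-5)
1/(P + 1451) = 1/(-1/12611 + 1451) = 1/(18298560/12611) = 12611/18298560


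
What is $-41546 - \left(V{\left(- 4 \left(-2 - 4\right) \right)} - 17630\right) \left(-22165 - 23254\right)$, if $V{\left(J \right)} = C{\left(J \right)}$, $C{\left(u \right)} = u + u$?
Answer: $-798598404$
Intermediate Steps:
$C{\left(u \right)} = 2 u$
$V{\left(J \right)} = 2 J$
$-41546 - \left(V{\left(- 4 \left(-2 - 4\right) \right)} - 17630\right) \left(-22165 - 23254\right) = -41546 - \left(2 \left(- 4 \left(-2 - 4\right)\right) - 17630\right) \left(-22165 - 23254\right) = -41546 - \left(2 \left(\left(-4\right) \left(-6\right)\right) - 17630\right) \left(-45419\right) = -41546 - \left(2 \cdot 24 - 17630\right) \left(-45419\right) = -41546 - \left(48 - 17630\right) \left(-45419\right) = -41546 - \left(-17582\right) \left(-45419\right) = -41546 - 798556858 = -798598404$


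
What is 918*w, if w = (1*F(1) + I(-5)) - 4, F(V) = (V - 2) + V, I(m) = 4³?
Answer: 55080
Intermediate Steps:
I(m) = 64
F(V) = -2 + 2*V (F(V) = (-2 + V) + V = -2 + 2*V)
w = 60 (w = (1*(-2 + 2*1) + 64) - 4 = (1*(-2 + 2) + 64) - 4 = (1*0 + 64) - 4 = (0 + 64) - 4 = 64 - 4 = 60)
918*w = 918*60 = 55080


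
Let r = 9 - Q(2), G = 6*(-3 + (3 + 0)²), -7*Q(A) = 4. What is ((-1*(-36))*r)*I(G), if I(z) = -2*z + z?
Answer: -86832/7 ≈ -12405.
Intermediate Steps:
Q(A) = -4/7 (Q(A) = -⅐*4 = -4/7)
G = 36 (G = 6*(-3 + 3²) = 6*(-3 + 9) = 6*6 = 36)
I(z) = -z
r = 67/7 (r = 9 - 1*(-4/7) = 9 + 4/7 = 67/7 ≈ 9.5714)
((-1*(-36))*r)*I(G) = (-1*(-36)*(67/7))*(-1*36) = (36*(67/7))*(-36) = (2412/7)*(-36) = -86832/7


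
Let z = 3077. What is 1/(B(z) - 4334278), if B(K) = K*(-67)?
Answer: -1/4540437 ≈ -2.2024e-7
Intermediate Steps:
B(K) = -67*K
1/(B(z) - 4334278) = 1/(-67*3077 - 4334278) = 1/(-206159 - 4334278) = 1/(-4540437) = -1/4540437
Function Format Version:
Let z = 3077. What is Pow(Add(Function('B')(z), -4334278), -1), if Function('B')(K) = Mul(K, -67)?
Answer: Rational(-1, 4540437) ≈ -2.2024e-7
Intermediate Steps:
Function('B')(K) = Mul(-67, K)
Pow(Add(Function('B')(z), -4334278), -1) = Pow(Add(Mul(-67, 3077), -4334278), -1) = Pow(Add(-206159, -4334278), -1) = Pow(-4540437, -1) = Rational(-1, 4540437)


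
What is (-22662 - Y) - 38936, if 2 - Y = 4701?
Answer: -56899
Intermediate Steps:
Y = -4699 (Y = 2 - 1*4701 = 2 - 4701 = -4699)
(-22662 - Y) - 38936 = (-22662 - 1*(-4699)) - 38936 = (-22662 + 4699) - 38936 = -17963 - 38936 = -56899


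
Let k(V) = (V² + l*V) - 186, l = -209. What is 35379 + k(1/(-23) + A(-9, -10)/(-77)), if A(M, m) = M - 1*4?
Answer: 110298646539/3136441 ≈ 35167.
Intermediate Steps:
A(M, m) = -4 + M (A(M, m) = M - 4 = -4 + M)
k(V) = -186 + V² - 209*V (k(V) = (V² - 209*V) - 186 = -186 + V² - 209*V)
35379 + k(1/(-23) + A(-9, -10)/(-77)) = 35379 + (-186 + (1/(-23) + (-4 - 9)/(-77))² - 209*(1/(-23) + (-4 - 9)/(-77))) = 35379 + (-186 + (1*(-1/23) - 13*(-1/77))² - 209*(1*(-1/23) - 13*(-1/77))) = 35379 + (-186 + (-1/23 + 13/77)² - 209*(-1/23 + 13/77)) = 35379 + (-186 + (222/1771)² - 209*222/1771) = 35379 + (-186 + 49284/3136441 - 4218/161) = 35379 - 665499600/3136441 = 110298646539/3136441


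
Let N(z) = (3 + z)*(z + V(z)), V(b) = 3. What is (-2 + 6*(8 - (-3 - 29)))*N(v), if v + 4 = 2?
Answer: 238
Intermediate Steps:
v = -2 (v = -4 + 2 = -2)
N(z) = (3 + z)² (N(z) = (3 + z)*(z + 3) = (3 + z)*(3 + z) = (3 + z)²)
(-2 + 6*(8 - (-3 - 29)))*N(v) = (-2 + 6*(8 - (-3 - 29)))*(9 + (-2)² + 6*(-2)) = (-2 + 6*(8 - 1*(-32)))*(9 + 4 - 12) = (-2 + 6*(8 + 32))*1 = (-2 + 6*40)*1 = (-2 + 240)*1 = 238*1 = 238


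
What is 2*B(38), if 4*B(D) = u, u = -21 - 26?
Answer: -47/2 ≈ -23.500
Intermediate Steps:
u = -47
B(D) = -47/4 (B(D) = (¼)*(-47) = -47/4)
2*B(38) = 2*(-47/4) = -47/2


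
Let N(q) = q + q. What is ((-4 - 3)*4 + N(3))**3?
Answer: -10648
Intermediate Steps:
N(q) = 2*q
((-4 - 3)*4 + N(3))**3 = ((-4 - 3)*4 + 2*3)**3 = (-7*4 + 6)**3 = (-28 + 6)**3 = (-22)**3 = -10648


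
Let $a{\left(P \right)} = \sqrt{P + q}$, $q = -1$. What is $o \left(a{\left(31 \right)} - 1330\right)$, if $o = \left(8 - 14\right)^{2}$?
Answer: $-47880 + 36 \sqrt{30} \approx -47683.0$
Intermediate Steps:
$a{\left(P \right)} = \sqrt{-1 + P}$ ($a{\left(P \right)} = \sqrt{P - 1} = \sqrt{-1 + P}$)
$o = 36$ ($o = \left(-6\right)^{2} = 36$)
$o \left(a{\left(31 \right)} - 1330\right) = 36 \left(\sqrt{-1 + 31} - 1330\right) = 36 \left(\sqrt{30} - 1330\right) = 36 \left(-1330 + \sqrt{30}\right) = -47880 + 36 \sqrt{30}$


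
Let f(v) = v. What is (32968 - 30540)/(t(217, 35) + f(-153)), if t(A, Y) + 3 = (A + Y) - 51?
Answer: 2428/45 ≈ 53.956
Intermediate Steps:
t(A, Y) = -54 + A + Y (t(A, Y) = -3 + ((A + Y) - 51) = -3 + (-51 + A + Y) = -54 + A + Y)
(32968 - 30540)/(t(217, 35) + f(-153)) = (32968 - 30540)/((-54 + 217 + 35) - 153) = 2428/(198 - 153) = 2428/45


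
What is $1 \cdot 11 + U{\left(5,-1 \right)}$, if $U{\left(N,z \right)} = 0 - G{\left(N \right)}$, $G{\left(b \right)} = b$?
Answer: $6$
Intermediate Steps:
$U{\left(N,z \right)} = - N$ ($U{\left(N,z \right)} = 0 - N = - N$)
$1 \cdot 11 + U{\left(5,-1 \right)} = 1 \cdot 11 - 5 = 11 - 5 = 6$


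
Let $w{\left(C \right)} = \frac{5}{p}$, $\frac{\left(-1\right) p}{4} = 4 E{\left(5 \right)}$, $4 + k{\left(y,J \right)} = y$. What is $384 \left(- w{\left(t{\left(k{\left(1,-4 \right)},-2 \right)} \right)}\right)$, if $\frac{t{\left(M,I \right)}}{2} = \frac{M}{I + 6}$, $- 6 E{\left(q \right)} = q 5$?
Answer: $- \frac{144}{5} \approx -28.8$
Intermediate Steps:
$k{\left(y,J \right)} = -4 + y$
$E{\left(q \right)} = - \frac{5 q}{6}$ ($E{\left(q \right)} = - \frac{q 5}{6} = - \frac{5 q}{6}$)
$t{\left(M,I \right)} = \frac{2 M}{6 + I}$ ($t{\left(M,I \right)} = 2 \frac{M}{I + 6} = 2 \frac{M}{6 + I} = \frac{2 M}{6 + I}$)
$p = \frac{200}{3}$ ($p = - 4 \cdot 4 \left(\left(- \frac{5}{6}\right) 5\right) = - 4 \cdot 4 \left(- \frac{25}{6}\right) = \left(-4\right) \left(- \frac{50}{3}\right) = \frac{200}{3} \approx 66.667$)
$w{\left(C \right)} = \frac{3}{40}$ ($w{\left(C \right)} = \frac{5}{\frac{200}{3}} = 5 \cdot \frac{3}{200} = \frac{3}{40}$)
$384 \left(- w{\left(t{\left(k{\left(1,-4 \right)},-2 \right)} \right)}\right) = 384 \left(\left(-1\right) \frac{3}{40}\right) = 384 \left(- \frac{3}{40}\right) = - \frac{144}{5}$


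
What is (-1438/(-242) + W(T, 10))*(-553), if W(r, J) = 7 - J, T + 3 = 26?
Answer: -196868/121 ≈ -1627.0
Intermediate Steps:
T = 23 (T = -3 + 26 = 23)
(-1438/(-242) + W(T, 10))*(-553) = (-1438/(-242) + (7 - 1*10))*(-553) = (-1438*(-1/242) + (7 - 10))*(-553) = (719/121 - 3)*(-553) = (356/121)*(-553) = -196868/121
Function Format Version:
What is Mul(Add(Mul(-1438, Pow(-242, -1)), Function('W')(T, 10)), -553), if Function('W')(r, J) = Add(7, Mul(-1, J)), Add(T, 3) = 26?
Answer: Rational(-196868, 121) ≈ -1627.0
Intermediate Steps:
T = 23 (T = Add(-3, 26) = 23)
Mul(Add(Mul(-1438, Pow(-242, -1)), Function('W')(T, 10)), -553) = Mul(Add(Mul(-1438, Pow(-242, -1)), Add(7, Mul(-1, 10))), -553) = Mul(Add(Mul(-1438, Rational(-1, 242)), Add(7, -10)), -553) = Mul(Add(Rational(719, 121), -3), -553) = Mul(Rational(356, 121), -553) = Rational(-196868, 121)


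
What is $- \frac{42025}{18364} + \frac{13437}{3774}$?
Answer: $\frac{14692453}{11550956} \approx 1.272$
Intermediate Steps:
$- \frac{42025}{18364} + \frac{13437}{3774} = \left(-42025\right) \frac{1}{18364} + 13437 \cdot \frac{1}{3774} = - \frac{42025}{18364} + \frac{4479}{1258} = \frac{14692453}{11550956}$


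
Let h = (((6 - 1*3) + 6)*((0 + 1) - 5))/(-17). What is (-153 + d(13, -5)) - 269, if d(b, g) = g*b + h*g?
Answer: -8459/17 ≈ -497.59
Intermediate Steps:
h = 36/17 (h = (((6 - 3) + 6)*(1 - 5))*(-1/17) = ((3 + 6)*(-4))*(-1/17) = (9*(-4))*(-1/17) = -36*(-1/17) = 36/17 ≈ 2.1176)
d(b, g) = 36*g/17 + b*g (d(b, g) = g*b + 36*g/17 = b*g + 36*g/17 = 36*g/17 + b*g)
(-153 + d(13, -5)) - 269 = (-153 + (1/17)*(-5)*(36 + 17*13)) - 269 = (-153 + (1/17)*(-5)*(36 + 221)) - 269 = (-153 + (1/17)*(-5)*257) - 269 = (-153 - 1285/17) - 269 = -3886/17 - 269 = -8459/17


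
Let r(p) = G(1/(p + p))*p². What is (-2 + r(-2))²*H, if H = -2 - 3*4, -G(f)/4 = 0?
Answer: -56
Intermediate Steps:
G(f) = 0 (G(f) = -4*0 = 0)
r(p) = 0 (r(p) = 0*p² = 0)
H = -14 (H = -2 - 12 = -14)
(-2 + r(-2))²*H = (-2 + 0)²*(-14) = (-2)²*(-14) = 4*(-14) = -56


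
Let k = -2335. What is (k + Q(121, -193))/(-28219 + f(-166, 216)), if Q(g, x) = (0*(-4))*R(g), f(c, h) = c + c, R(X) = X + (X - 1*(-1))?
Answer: 2335/28551 ≈ 0.081784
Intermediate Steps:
R(X) = 1 + 2*X (R(X) = X + (X + 1) = X + (1 + X) = 1 + 2*X)
f(c, h) = 2*c
Q(g, x) = 0 (Q(g, x) = (0*(-4))*(1 + 2*g) = 0*(1 + 2*g) = 0)
(k + Q(121, -193))/(-28219 + f(-166, 216)) = (-2335 + 0)/(-28219 + 2*(-166)) = -2335/(-28219 - 332) = -2335/(-28551) = -2335*(-1/28551) = 2335/28551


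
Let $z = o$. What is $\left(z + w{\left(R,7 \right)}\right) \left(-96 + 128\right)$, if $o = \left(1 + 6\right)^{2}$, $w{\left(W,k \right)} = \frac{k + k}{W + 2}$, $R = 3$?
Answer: $\frac{8288}{5} \approx 1657.6$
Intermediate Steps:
$w{\left(W,k \right)} = \frac{2 k}{2 + W}$
$o = 49$ ($o = 7^{2} = 49$)
$z = 49$
$\left(z + w{\left(R,7 \right)}\right) \left(-96 + 128\right) = \left(49 + 2 \cdot 7 \frac{1}{2 + 3}\right) \left(-96 + 128\right) = \left(49 + 2 \cdot 7 \cdot \frac{1}{5}\right) 32 = \left(49 + \frac{14}{5}\right) 32 = \frac{259}{5} \cdot 32 = \frac{8288}{5}$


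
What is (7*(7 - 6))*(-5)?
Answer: -35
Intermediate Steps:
(7*(7 - 6))*(-5) = (7*1)*(-5) = 7*(-5) = -35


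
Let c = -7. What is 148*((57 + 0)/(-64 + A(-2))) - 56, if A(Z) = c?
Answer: -12412/71 ≈ -174.82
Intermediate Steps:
A(Z) = -7
148*((57 + 0)/(-64 + A(-2))) - 56 = 148*((57 + 0)/(-64 - 7)) - 56 = 148*(57/(-71)) - 56 = 148*(57*(-1/71)) - 56 = 148*(-57/71) - 56 = -8436/71 - 56 = -12412/71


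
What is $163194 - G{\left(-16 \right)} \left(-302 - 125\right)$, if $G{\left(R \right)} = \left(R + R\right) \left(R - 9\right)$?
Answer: $504794$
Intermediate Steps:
$G{\left(R \right)} = 2 R \left(-9 + R\right)$
$163194 - G{\left(-16 \right)} \left(-302 - 125\right) = 163194 - 2 \left(-16\right) \left(-9 - 16\right) \left(-302 - 125\right) = 163194 - 2 \left(-16\right) \left(-25\right) \left(-427\right) = 163194 - 800 \left(-427\right) = 163194 - -341600 = 163194 + 341600 = 504794$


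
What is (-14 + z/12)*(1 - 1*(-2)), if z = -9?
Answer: -177/4 ≈ -44.250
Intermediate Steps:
(-14 + z/12)*(1 - 1*(-2)) = (-14 - 9/12)*(1 - 1*(-2)) = (-14 - 9*1/12)*(1 + 2) = (-14 - ¾)*3 = -59/4*3 = -177/4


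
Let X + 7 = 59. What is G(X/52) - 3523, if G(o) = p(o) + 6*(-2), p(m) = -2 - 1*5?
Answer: -3542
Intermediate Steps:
p(m) = -7 (p(m) = -2 - 5 = -7)
X = 52 (X = -7 + 59 = 52)
G(o) = -19 (G(o) = -7 + 6*(-2) = -7 - 12 = -19)
G(X/52) - 3523 = -19 - 3523 = -3542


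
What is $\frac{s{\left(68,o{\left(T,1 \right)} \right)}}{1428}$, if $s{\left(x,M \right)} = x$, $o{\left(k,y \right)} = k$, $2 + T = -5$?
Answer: $\frac{1}{21} \approx 0.047619$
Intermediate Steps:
$T = -7$ ($T = -2 - 5 = -7$)
$\frac{s{\left(68,o{\left(T,1 \right)} \right)}}{1428} = \frac{68}{1428} = 68 \cdot \frac{1}{1428} = \frac{1}{21}$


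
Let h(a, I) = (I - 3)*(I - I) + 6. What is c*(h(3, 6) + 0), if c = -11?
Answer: -66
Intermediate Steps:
h(a, I) = 6 (h(a, I) = (-3 + I)*0 + 6 = 0 + 6 = 6)
c*(h(3, 6) + 0) = -11*(6 + 0) = -11*6 = -66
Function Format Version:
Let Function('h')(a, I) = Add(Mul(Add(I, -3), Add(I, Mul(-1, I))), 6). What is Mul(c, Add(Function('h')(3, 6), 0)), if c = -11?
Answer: -66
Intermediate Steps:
Function('h')(a, I) = 6 (Function('h')(a, I) = Add(Mul(Add(-3, I), 0), 6) = Add(0, 6) = 6)
Mul(c, Add(Function('h')(3, 6), 0)) = Mul(-11, Add(6, 0)) = Mul(-11, 6) = -66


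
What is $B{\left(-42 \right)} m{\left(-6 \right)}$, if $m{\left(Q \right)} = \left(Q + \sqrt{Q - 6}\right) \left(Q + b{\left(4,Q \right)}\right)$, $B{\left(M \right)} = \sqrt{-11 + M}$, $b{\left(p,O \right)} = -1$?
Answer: $14 \sqrt{159} + 42 i \sqrt{53} \approx 176.53 + 305.76 i$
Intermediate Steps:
$m{\left(Q \right)} = \left(-1 + Q\right) \left(Q + \sqrt{-6 + Q}\right)$ ($m{\left(Q \right)} = \left(Q + \sqrt{Q - 6}\right) \left(Q - 1\right) = \left(Q + \sqrt{-6 + Q}\right) \left(-1 + Q\right) = \left(-1 + Q\right) \left(Q + \sqrt{-6 + Q}\right)$)
$B{\left(-42 \right)} m{\left(-6 \right)} = \sqrt{-11 - 42} \left(\left(-6\right)^{2} - -6 - \sqrt{-6 - 6} - 6 \sqrt{-6 - 6}\right) = \sqrt{-53} \left(36 + 6 - \sqrt{-12} - 6 \sqrt{-12}\right) = i \sqrt{53} \left(36 + 6 - 2 i \sqrt{3} - 6 \cdot 2 i \sqrt{3}\right) = i \sqrt{53} \left(36 + 6 - 2 i \sqrt{3} - 12 i \sqrt{3}\right) = i \sqrt{53} \left(42 - 14 i \sqrt{3}\right)$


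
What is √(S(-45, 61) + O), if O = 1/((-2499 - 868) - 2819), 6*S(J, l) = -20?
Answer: I*√127561506/6186 ≈ 1.8258*I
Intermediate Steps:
S(J, l) = -10/3 (S(J, l) = (⅙)*(-20) = -10/3)
O = -1/6186 (O = 1/(-3367 - 2819) = 1/(-6186) = -1/6186 ≈ -0.00016166)
√(S(-45, 61) + O) = √(-10/3 - 1/6186) = √(-20621/6186) = I*√127561506/6186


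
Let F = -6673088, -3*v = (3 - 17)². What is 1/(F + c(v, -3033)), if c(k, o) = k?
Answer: -3/20019460 ≈ -1.4985e-7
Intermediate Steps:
v = -196/3 (v = -(3 - 17)²/3 = -⅓*(-14)² = -⅓*196 = -196/3 ≈ -65.333)
1/(F + c(v, -3033)) = 1/(-6673088 - 196/3) = 1/(-20019460/3) = -3/20019460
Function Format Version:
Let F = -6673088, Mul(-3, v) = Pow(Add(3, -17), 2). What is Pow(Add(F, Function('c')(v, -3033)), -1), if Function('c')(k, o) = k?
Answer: Rational(-3, 20019460) ≈ -1.4985e-7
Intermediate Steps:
v = Rational(-196, 3) (v = Mul(Rational(-1, 3), Pow(Add(3, -17), 2)) = Mul(Rational(-1, 3), Pow(-14, 2)) = Mul(Rational(-1, 3), 196) = Rational(-196, 3) ≈ -65.333)
Pow(Add(F, Function('c')(v, -3033)), -1) = Pow(Add(-6673088, Rational(-196, 3)), -1) = Pow(Rational(-20019460, 3), -1) = Rational(-3, 20019460)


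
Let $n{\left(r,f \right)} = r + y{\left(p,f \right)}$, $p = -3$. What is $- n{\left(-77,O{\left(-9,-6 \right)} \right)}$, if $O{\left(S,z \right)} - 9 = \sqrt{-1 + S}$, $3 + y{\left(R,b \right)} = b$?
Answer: $71 - i \sqrt{10} \approx 71.0 - 3.1623 i$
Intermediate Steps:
$y{\left(R,b \right)} = -3 + b$
$O{\left(S,z \right)} = 9 + \sqrt{-1 + S}$
$n{\left(r,f \right)} = -3 + f + r$ ($n{\left(r,f \right)} = r + \left(-3 + f\right) = -3 + f + r$)
$- n{\left(-77,O{\left(-9,-6 \right)} \right)} = - (-3 + \left(9 + \sqrt{-1 - 9}\right) - 77) = - (-3 + \left(9 + \sqrt{-10}\right) - 77) = - (-3 + \left(9 + i \sqrt{10}\right) - 77) = - (-71 + i \sqrt{10}) = 71 - i \sqrt{10}$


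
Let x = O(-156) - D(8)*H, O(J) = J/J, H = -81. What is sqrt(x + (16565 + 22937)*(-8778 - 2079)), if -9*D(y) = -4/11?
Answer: I*sqrt(51893658377)/11 ≈ 20709.0*I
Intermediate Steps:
D(y) = 4/99 (D(y) = -(-4)/(9*11) = -1/9*(-4/11) = 4/99)
O(J) = 1
x = 47/11 (x = 1 - 4*(-81)/99 = 1 - 1*(-36/11) = 1 + 36/11 = 47/11 ≈ 4.2727)
sqrt(x + (16565 + 22937)*(-8778 - 2079)) = sqrt(47/11 + (16565 + 22937)*(-8778 - 2079)) = sqrt(47/11 + 39502*(-10857)) = sqrt(47/11 - 428873214) = sqrt(-4717605307/11) = I*sqrt(51893658377)/11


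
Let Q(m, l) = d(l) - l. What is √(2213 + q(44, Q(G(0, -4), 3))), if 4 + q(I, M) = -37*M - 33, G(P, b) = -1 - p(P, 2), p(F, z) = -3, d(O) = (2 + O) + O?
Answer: √1991 ≈ 44.621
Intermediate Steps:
d(O) = 2 + 2*O
G(P, b) = 2 (G(P, b) = -1 - 1*(-3) = -1 + 3 = 2)
Q(m, l) = 2 + l (Q(m, l) = (2 + 2*l) - l = 2 + l)
q(I, M) = -37 - 37*M (q(I, M) = -4 + (-37*M - 33) = -4 + (-33 - 37*M) = -37 - 37*M)
√(2213 + q(44, Q(G(0, -4), 3))) = √(2213 + (-37 - 37*(2 + 3))) = √(2213 + (-37 - 37*5)) = √(2213 + (-37 - 185)) = √(2213 - 222) = √1991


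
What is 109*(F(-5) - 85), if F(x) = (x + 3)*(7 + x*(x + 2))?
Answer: -14061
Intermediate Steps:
F(x) = (3 + x)*(7 + x*(2 + x))
109*(F(-5) - 85) = 109*((21 + (-5)**3 + 5*(-5)**2 + 13*(-5)) - 85) = 109*((21 - 125 + 5*25 - 65) - 85) = 109*((21 - 125 + 125 - 65) - 85) = 109*(-44 - 85) = 109*(-129) = -14061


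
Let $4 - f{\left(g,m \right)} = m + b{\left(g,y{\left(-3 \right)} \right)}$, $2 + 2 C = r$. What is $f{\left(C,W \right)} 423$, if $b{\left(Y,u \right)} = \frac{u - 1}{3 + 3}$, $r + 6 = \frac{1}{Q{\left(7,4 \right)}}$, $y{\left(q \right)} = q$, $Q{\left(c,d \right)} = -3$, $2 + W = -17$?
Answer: $10011$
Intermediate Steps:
$W = -19$ ($W = -2 - 17 = -19$)
$r = - \frac{19}{3}$ ($r = -6 + \frac{1}{-3} = -6 - \frac{1}{3} = - \frac{19}{3} \approx -6.3333$)
$b{\left(Y,u \right)} = - \frac{1}{6} + \frac{u}{6}$ ($b{\left(Y,u \right)} = \frac{-1 + u}{6} = \left(-1 + u\right) \frac{1}{6} = - \frac{1}{6} + \frac{u}{6}$)
$C = - \frac{25}{6}$ ($C = -1 + \frac{1}{2} \left(- \frac{19}{3}\right) = -1 - \frac{19}{6} = - \frac{25}{6} \approx -4.1667$)
$f{\left(g,m \right)} = \frac{14}{3} - m$ ($f{\left(g,m \right)} = 4 - \left(m + \left(- \frac{1}{6} + \frac{1}{6} \left(-3\right)\right)\right) = 4 - \left(m - \frac{2}{3}\right) = 4 - \left(- \frac{2}{3} + m\right) = \frac{14}{3} - m$)
$f{\left(C,W \right)} 423 = \left(\frac{14}{3} - -19\right) 423 = \left(\frac{14}{3} + 19\right) 423 = \frac{71}{3} \cdot 423 = 10011$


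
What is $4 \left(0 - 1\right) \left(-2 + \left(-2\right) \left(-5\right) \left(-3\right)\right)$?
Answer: $128$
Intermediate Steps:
$4 \left(0 - 1\right) \left(-2 + \left(-2\right) \left(-5\right) \left(-3\right)\right) = 4 \left(-1\right) \left(-2 + 10 \left(-3\right)\right) = - 4 \left(-2 - 30\right) = \left(-4\right) \left(-32\right) = 128$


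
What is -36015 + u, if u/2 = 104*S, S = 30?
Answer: -29775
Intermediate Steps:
u = 6240 (u = 2*(104*30) = 2*3120 = 6240)
-36015 + u = -36015 + 6240 = -29775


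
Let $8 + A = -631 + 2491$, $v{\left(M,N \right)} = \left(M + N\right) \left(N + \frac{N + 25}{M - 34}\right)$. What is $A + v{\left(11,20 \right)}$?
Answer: $\frac{55461}{23} \approx 2411.3$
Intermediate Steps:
$v{\left(M,N \right)} = \left(M + N\right) \left(N + \frac{25 + N}{-34 + M}\right)$
$A = 1852$ ($A = -8 + \left(-631 + 2491\right) = -8 + 1860 = 1852$)
$A + v{\left(11,20 \right)} = 1852 + \frac{- 33 \cdot 20^{2} + 25 \cdot 11 + 25 \cdot 20 + 11 \cdot 20^{2} + 20 \cdot 11^{2} - 363 \cdot 20}{-34 + 11} = 1852 + \frac{\left(-33\right) 400 + 275 + 500 + 11 \cdot 400 + 20 \cdot 121 - 7260}{-23} = 1852 - \frac{-13200 + 275 + 500 + 4400 + 2420 - 7260}{23} = 1852 - - \frac{12865}{23} = 1852 + \frac{12865}{23} = \frac{55461}{23}$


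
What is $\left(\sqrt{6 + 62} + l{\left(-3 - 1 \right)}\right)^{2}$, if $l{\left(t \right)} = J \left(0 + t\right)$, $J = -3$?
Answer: $212 + 48 \sqrt{17} \approx 409.91$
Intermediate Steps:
$l{\left(t \right)} = - 3 t$ ($l{\left(t \right)} = - 3 \left(0 + t\right) = - 3 t$)
$\left(\sqrt{6 + 62} + l{\left(-3 - 1 \right)}\right)^{2} = \left(\sqrt{6 + 62} - 3 \left(-3 - 1\right)\right)^{2} = \left(\sqrt{68} - -12\right)^{2} = \left(2 \sqrt{17} + 12\right)^{2} = \left(12 + 2 \sqrt{17}\right)^{2}$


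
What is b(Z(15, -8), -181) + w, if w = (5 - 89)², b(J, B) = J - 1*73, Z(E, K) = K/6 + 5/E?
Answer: 6982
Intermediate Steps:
Z(E, K) = 5/E + K/6 (Z(E, K) = K*(⅙) + 5/E = K/6 + 5/E = 5/E + K/6)
b(J, B) = -73 + J (b(J, B) = J - 73 = -73 + J)
w = 7056 (w = (-84)² = 7056)
b(Z(15, -8), -181) + w = (-73 + (5/15 + (⅙)*(-8))) + 7056 = (-73 + (5*(1/15) - 4/3)) + 7056 = (-73 + (⅓ - 4/3)) + 7056 = (-73 - 1) + 7056 = -74 + 7056 = 6982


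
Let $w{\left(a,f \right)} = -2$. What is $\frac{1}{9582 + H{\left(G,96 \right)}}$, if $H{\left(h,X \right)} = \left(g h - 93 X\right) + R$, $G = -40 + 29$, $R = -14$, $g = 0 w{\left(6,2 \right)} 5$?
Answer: $\frac{1}{640} \approx 0.0015625$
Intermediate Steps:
$g = 0$ ($g = 0 \left(-2\right) 5 = 0 \cdot 5 = 0$)
$G = -11$
$H{\left(h,X \right)} = -14 - 93 X$ ($H{\left(h,X \right)} = \left(0 h - 93 X\right) - 14 = \left(0 - 93 X\right) - 14 = - 93 X - 14 = -14 - 93 X$)
$\frac{1}{9582 + H{\left(G,96 \right)}} = \frac{1}{9582 - 8942} = \frac{1}{640}$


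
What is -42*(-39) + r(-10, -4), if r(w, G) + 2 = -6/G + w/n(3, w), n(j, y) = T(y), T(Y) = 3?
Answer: 9805/6 ≈ 1634.2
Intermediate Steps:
n(j, y) = 3
r(w, G) = -2 - 6/G + w/3 (r(w, G) = -2 + (-6/G + w/3) = -2 - 6/G + w/3)
-42*(-39) + r(-10, -4) = -42*(-39) + (-2 - 6/(-4) + (1/3)*(-10)) = 1638 + (-2 - 6*(-1/4) - 10/3) = 1638 + (-2 + 3/2 - 10/3) = 1638 - 23/6 = 9805/6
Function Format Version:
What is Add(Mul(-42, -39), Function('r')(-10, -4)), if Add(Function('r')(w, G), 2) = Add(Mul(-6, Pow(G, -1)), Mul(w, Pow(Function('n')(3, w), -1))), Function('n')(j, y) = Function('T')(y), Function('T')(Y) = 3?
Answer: Rational(9805, 6) ≈ 1634.2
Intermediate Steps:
Function('n')(j, y) = 3
Function('r')(w, G) = Add(-2, Mul(-6, Pow(G, -1)), Mul(Rational(1, 3), w)) (Function('r')(w, G) = Add(-2, Add(Mul(-6, Pow(G, -1)), Mul(w, Pow(3, -1)))) = Add(-2, Add(Mul(-6, Pow(G, -1)), Mul(w, Rational(1, 3)))) = Add(-2, Add(Mul(-6, Pow(G, -1)), Mul(Rational(1, 3), w))) = Add(-2, Mul(-6, Pow(G, -1)), Mul(Rational(1, 3), w)))
Add(Mul(-42, -39), Function('r')(-10, -4)) = Add(Mul(-42, -39), Add(-2, Mul(-6, Pow(-4, -1)), Mul(Rational(1, 3), -10))) = Add(1638, Add(-2, Mul(-6, Rational(-1, 4)), Rational(-10, 3))) = Add(1638, Add(-2, Rational(3, 2), Rational(-10, 3))) = Add(1638, Rational(-23, 6)) = Rational(9805, 6)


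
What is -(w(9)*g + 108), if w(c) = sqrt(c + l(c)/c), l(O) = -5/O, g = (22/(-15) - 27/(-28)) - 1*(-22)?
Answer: -108 - 9029*sqrt(181)/1890 ≈ -172.27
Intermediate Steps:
g = 9029/420 (g = (22*(-1/15) - 27*(-1/28)) + 22 = (-22/15 + 27/28) + 22 = -211/420 + 22 = 9029/420 ≈ 21.498)
w(c) = sqrt(c - 5/c**2) (w(c) = sqrt(c + (-5/c)/c) = sqrt(c - 5/c**2))
-(w(9)*g + 108) = -(sqrt(9 - 5/9**2)*(9029/420) + 108) = -(sqrt(9 - 5*1/81)*(9029/420) + 108) = -(sqrt(9 - 5/81)*(9029/420) + 108) = -(sqrt(724/81)*(9029/420) + 108) = -((2*sqrt(181)/9)*(9029/420) + 108) = -(9029*sqrt(181)/1890 + 108) = -(108 + 9029*sqrt(181)/1890) = -108 - 9029*sqrt(181)/1890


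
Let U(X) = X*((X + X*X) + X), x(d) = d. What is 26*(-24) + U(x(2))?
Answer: -608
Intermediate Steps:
U(X) = X*(X**2 + 2*X) (U(X) = X*((X + X**2) + X) = X*(X**2 + 2*X))
26*(-24) + U(x(2)) = 26*(-24) + 2**2*(2 + 2) = -624 + 4*4 = -624 + 16 = -608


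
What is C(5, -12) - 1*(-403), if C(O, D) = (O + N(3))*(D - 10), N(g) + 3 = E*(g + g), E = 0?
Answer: 359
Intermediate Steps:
N(g) = -3 (N(g) = -3 + 0*(g + g) = -3 + 0*(2*g) = -3 + 0 = -3)
C(O, D) = (-10 + D)*(-3 + O) (C(O, D) = (O - 3)*(D - 10) = (-3 + O)*(-10 + D) = (-10 + D)*(-3 + O))
C(5, -12) - 1*(-403) = (30 - 10*5 - 3*(-12) - 12*5) - 1*(-403) = (30 - 50 + 36 - 60) + 403 = -44 + 403 = 359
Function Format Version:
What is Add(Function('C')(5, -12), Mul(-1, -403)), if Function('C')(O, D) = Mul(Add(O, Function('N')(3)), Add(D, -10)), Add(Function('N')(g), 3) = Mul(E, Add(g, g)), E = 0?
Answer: 359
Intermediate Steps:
Function('N')(g) = -3 (Function('N')(g) = Add(-3, Mul(0, Add(g, g))) = Add(-3, Mul(0, Mul(2, g))) = Add(-3, 0) = -3)
Function('C')(O, D) = Mul(Add(-10, D), Add(-3, O)) (Function('C')(O, D) = Mul(Add(O, -3), Add(D, -10)) = Mul(Add(-3, O), Add(-10, D)) = Mul(Add(-10, D), Add(-3, O)))
Add(Function('C')(5, -12), Mul(-1, -403)) = Add(Add(30, Mul(-10, 5), Mul(-3, -12), Mul(-12, 5)), Mul(-1, -403)) = Add(Add(30, -50, 36, -60), 403) = Add(-44, 403) = 359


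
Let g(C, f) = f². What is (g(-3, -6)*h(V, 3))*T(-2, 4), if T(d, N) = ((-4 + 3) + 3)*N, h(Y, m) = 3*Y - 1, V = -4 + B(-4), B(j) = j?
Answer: -7200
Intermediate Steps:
V = -8 (V = -4 - 4 = -8)
h(Y, m) = -1 + 3*Y
T(d, N) = 2*N (T(d, N) = (-1 + 3)*N = 2*N)
(g(-3, -6)*h(V, 3))*T(-2, 4) = ((-6)²*(-1 + 3*(-8)))*(2*4) = (36*(-1 - 24))*8 = (36*(-25))*8 = -900*8 = -7200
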